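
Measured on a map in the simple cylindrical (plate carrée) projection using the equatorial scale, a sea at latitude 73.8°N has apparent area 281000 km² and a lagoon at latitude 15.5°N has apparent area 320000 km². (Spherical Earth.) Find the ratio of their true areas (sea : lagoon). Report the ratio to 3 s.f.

On the plate carrée, areal scale = h·k = 1 × sec φ, so true area = apparent × cos φ.
True area of sea: 281000 × cos(73.8°) = 281000 × 0.2790 = 78400 km².
True area of lagoon: 320000 × cos(15.5°) = 320000 × 0.9636 = 308400 km².
Ratio = 78400 / 308400 ≈ 0.254.

0.254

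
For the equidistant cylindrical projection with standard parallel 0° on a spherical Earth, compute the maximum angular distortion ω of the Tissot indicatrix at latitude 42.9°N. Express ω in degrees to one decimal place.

17.8°

In the plate carrée (x = Rλ, y = Rφ), meridians are true-scale (h = 1) and parallels are stretched by k = sec φ.
At 42.9°: h = 1.000, k = 1.365; principal scales a = 1.365, b = 1.000.
sin(ω/2) = (a − b)/(a + b) = 0.3651/2.365 = 0.1544, so ω = 2 arcsin(0.1544) ≈ 17.8°.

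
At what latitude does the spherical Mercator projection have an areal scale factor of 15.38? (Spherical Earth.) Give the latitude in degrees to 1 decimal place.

75.2°

Mercator areal scale is sec²φ.
sec²φ = 15.38  ⇒  cos²φ = 0.06502  ⇒  cos φ = 0.2550.
φ = arccos(0.2550) ≈ 75.2°.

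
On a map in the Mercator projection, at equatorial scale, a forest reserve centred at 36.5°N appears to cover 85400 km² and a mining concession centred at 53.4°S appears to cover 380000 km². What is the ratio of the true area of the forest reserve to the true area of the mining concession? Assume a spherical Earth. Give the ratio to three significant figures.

Since Mercator area scale is 1/cos²φ, the true area equals the apparent area multiplied by cos²φ.
True area of forest reserve: 85400 × cos²(36.5°) = 85400 × 0.6462 = 55180 km².
True area of mining concession: 380000 × cos²(53.4°) = 380000 × 0.3555 = 135100 km².
Ratio = 55180 / 135100 ≈ 0.409.

0.409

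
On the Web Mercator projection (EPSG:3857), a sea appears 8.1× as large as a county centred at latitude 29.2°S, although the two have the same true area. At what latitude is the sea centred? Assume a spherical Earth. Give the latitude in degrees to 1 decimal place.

On Mercator, (apparent₁)/(apparent₂) = sec²φ₁ / sec²φ₂ when true areas are equal.
cos²φ₂ / cos²φ₁ = 8.1  ⇒  cos φ₁ = cos 29.2° / √8.1 = 0.8729/2.846 = 0.3067.
φ₁ = arccos(0.3067) ≈ 72.1°.

72.1°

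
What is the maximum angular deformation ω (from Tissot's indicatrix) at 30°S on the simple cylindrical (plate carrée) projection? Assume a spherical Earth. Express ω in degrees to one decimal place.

8.2°

In the plate carrée (x = Rλ, y = Rφ), meridians are true-scale (h = 1) and parallels are stretched by k = sec φ.
At 30°: h = 1.000, k = 1.155; principal scales a = 1.155, b = 1.000.
sin(ω/2) = (a − b)/(a + b) = 0.1547/2.155 = 0.07180, so ω = 2 arcsin(0.07180) ≈ 8.2°.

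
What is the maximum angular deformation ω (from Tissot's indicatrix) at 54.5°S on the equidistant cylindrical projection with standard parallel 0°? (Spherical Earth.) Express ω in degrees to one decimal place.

30.8°

For the equirectangular projection with φ₀ = 0 (plate carrée), h = 1 along meridians and k = sec φ along parallels.
At 54.5°: h = 1.000, k = 1.722; principal scales a = 1.722, b = 1.000.
sin(ω/2) = (a − b)/(a + b) = 0.7221/2.722 = 0.2653, so ω = 2 arcsin(0.2653) ≈ 30.8°.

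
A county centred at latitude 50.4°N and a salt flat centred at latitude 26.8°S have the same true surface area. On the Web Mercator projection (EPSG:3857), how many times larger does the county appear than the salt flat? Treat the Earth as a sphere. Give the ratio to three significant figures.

1.96

Mercator is conformal with k = sec φ, so areal scale = k² = sec²φ.
At 50.4°: sec²(50.4°) = 1/0.6374² = 2.461.
At 26.8°: sec²(26.8°) = 1/0.8926² = 1.255.
Ratio = 2.461/1.255 = cos²(26.8°)/cos²(50.4°) ≈ 1.96.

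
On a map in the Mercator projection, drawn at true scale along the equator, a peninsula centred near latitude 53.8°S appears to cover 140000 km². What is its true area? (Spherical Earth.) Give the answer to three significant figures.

The Mercator projection is conformal; its linear scale factor is the same in every direction and equals sec φ = 1/cos φ.
Areal scale = k² = sec²φ = 1/cos²(53.8°) = 1/0.5906² = 2.867.
True area = apparent / (areal scale) = 140000 / 2.867 ≈ 48800 km².

48800 km²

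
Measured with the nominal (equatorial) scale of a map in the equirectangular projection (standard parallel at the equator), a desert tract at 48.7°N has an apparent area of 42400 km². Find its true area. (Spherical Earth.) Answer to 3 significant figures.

28000 km²

For the equirectangular projection with φ₀ = 0 (plate carrée), h = 1 along meridians and k = sec φ along parallels.
Areal scale = h·k = 1 × sec φ; at 48.7°, h = 1.000, k = 1.515, so h·k = 1.515.
True area = apparent / (areal scale) = 42400 / 1.515 ≈ 28000 km².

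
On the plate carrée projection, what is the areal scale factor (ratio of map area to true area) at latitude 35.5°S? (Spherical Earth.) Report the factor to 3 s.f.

In the plate carrée (x = Rλ, y = Rφ), meridians are true-scale (h = 1) and parallels are stretched by k = sec φ.
Areal scale = h·k = 1 × sec φ; at 35.5°, h = 1.000, k = 1.228, so h·k = 1.228.

1.23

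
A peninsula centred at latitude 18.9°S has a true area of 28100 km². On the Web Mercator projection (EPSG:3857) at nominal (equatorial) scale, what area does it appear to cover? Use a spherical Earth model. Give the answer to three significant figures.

For Mercator, h = k = sec φ (a conformal cylindrical projection has a single point scale, 1/cos φ).
Areal scale = k² = sec²φ = 1/cos²(18.9°) = 1/0.9461² = 1.117.
Apparent area = 28100 × 1.117 ≈ 31400 km².

31400 km²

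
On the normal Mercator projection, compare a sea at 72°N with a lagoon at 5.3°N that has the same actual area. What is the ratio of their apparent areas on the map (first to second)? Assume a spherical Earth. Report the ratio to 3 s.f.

10.4

On Mercator, area is exaggerated by sec²φ = 1/cos²φ.
At 72°: sec²(72°) = 1/0.3090² = 10.47.
At 5.3°: sec²(5.3°) = 1/0.9957² = 1.009.
Ratio = 10.47/1.009 = cos²(5.3°)/cos²(72°) ≈ 10.4.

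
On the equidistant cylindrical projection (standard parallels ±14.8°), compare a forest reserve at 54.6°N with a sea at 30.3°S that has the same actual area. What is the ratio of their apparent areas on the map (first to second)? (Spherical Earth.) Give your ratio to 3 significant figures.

With standard parallel φ₀ = 14.8°, the equirectangular projection gives x = Rλ cos φ₀, y = Rφ, so h = 1 and k = cos 14.8° / cos φ.
Areal scale at 54.6°: h·k = 1.000 × 1.669 = 1.669.
Areal scale at 30.3°: h·k = 1.000 × 1.120 = 1.120.
Ratio = 1.669/1.120 ≈ 1.49.

1.49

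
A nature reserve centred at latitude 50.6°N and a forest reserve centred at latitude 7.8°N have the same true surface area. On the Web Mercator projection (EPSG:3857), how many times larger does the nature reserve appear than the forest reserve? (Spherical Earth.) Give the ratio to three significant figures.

On Mercator, area is exaggerated by sec²φ = 1/cos²φ.
At 50.6°: sec²(50.6°) = 1/0.6347² = 2.482.
At 7.8°: sec²(7.8°) = 1/0.9907² = 1.019.
Ratio = 2.482/1.019 = cos²(7.8°)/cos²(50.6°) ≈ 2.44.

2.44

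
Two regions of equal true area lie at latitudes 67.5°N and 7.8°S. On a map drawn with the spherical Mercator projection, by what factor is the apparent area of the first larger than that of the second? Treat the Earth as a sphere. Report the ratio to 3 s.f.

6.70

On Mercator, area is exaggerated by sec²φ = 1/cos²φ.
At 67.5°: sec²(67.5°) = 1/0.3827² = 6.828.
At 7.8°: sec²(7.8°) = 1/0.9907² = 1.019.
Ratio = 6.828/1.019 = cos²(7.8°)/cos²(67.5°) ≈ 6.70.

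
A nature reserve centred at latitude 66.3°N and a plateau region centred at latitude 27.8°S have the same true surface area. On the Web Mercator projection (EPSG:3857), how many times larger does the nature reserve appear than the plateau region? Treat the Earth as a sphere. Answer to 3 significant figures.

Mercator is conformal with k = sec φ, so areal scale = k² = sec²φ.
At 66.3°: sec²(66.3°) = 1/0.4019² = 6.190.
At 27.8°: sec²(27.8°) = 1/0.8846² = 1.278.
Ratio = 6.190/1.278 = cos²(27.8°)/cos²(66.3°) ≈ 4.84.

4.84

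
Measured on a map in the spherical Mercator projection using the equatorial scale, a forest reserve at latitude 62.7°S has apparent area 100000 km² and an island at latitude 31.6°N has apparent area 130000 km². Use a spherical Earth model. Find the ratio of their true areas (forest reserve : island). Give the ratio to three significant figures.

0.223

Mercator's areal exaggeration is sec²φ; hence true area = (apparent area) · cos²φ.
True area of forest reserve: 100000 × cos²(62.7°) = 100000 × 0.2104 = 21040 km².
True area of island: 130000 × cos²(31.6°) = 130000 × 0.7254 = 94310 km².
Ratio = 21040 / 94310 ≈ 0.223.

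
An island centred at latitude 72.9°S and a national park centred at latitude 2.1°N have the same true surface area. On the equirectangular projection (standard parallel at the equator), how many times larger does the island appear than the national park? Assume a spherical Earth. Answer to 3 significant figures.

3.40

For the equirectangular projection with φ₀ = 0 (plate carrée), h = 1 along meridians and k = sec φ along parallels.
Areal scale at 72.9°: h·k = 1.000 × 3.401 = 3.401.
Areal scale at 2.1°: h·k = 1.000 × 1.001 = 1.001.
Ratio = 3.401/1.001 ≈ 3.40.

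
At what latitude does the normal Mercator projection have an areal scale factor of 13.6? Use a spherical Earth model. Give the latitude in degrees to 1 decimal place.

Mercator areal scale is sec²φ.
sec²φ = 13.6  ⇒  cos²φ = 0.07353  ⇒  cos φ = 0.2712.
φ = arccos(0.2712) ≈ 74.3°.

74.3°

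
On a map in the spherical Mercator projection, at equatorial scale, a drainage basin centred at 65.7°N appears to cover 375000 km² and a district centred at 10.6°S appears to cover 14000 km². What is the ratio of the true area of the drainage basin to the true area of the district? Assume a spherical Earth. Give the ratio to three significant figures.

Mercator's areal exaggeration is sec²φ; hence true area = (apparent area) · cos²φ.
True area of drainage basin: 375000 × cos²(65.7°) = 375000 × 0.1693 = 63500 km².
True area of district: 14000 × cos²(10.6°) = 14000 × 0.9662 = 13530 km².
Ratio = 63500 / 13530 ≈ 4.69.

4.69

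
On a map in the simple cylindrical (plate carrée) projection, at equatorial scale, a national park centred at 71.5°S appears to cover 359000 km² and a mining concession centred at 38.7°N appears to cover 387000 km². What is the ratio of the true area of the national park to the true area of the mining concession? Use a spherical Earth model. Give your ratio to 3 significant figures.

0.377

On the plate carrée, areal scale = h·k = 1 × sec φ, so true area = apparent × cos φ.
True area of national park: 359000 × cos(71.5°) = 359000 × 0.3173 = 113900 km².
True area of mining concession: 387000 × cos(38.7°) = 387000 × 0.7804 = 302000 km².
Ratio = 113900 / 302000 ≈ 0.377.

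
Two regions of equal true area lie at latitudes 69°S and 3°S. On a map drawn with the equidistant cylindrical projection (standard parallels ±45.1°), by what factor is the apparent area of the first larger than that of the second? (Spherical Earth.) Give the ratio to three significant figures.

2.79

The equidistant cylindrical projection with φ₀ = 45.1° has h = 1 (meridians true) and k = cos φ₀ / cos φ along parallels.
Areal scale at 69°: h·k = 1.000 × 1.970 = 1.970.
Areal scale at 3°: h·k = 1.000 × 0.7068 = 0.7068.
Ratio = 1.970/0.7068 ≈ 2.79.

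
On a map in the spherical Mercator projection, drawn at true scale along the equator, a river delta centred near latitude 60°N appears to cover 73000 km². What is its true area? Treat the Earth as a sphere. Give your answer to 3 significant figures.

For Mercator, h = k = sec φ (a conformal cylindrical projection has a single point scale, 1/cos φ).
Areal scale = k² = sec²φ = 1/cos²(60°) = 1/0.5000² = 4.000.
True area = apparent / (areal scale) = 73000 / 4.000 ≈ 18300 km².

18300 km²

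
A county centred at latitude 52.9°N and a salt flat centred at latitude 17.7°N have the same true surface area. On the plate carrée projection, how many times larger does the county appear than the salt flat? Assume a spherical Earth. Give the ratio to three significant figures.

For the equirectangular projection with φ₀ = 0 (plate carrée), h = 1 along meridians and k = sec φ along parallels.
Areal scale at 52.9°: h·k = 1.000 × 1.658 = 1.658.
Areal scale at 17.7°: h·k = 1.000 × 1.050 = 1.050.
Ratio = 1.658/1.050 ≈ 1.58.

1.58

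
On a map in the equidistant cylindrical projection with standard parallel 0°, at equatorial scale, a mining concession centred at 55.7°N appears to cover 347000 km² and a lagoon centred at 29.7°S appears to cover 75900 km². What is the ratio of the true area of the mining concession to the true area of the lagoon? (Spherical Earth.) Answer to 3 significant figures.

Plate carrée has h = 1 and k = sec φ, giving areal scale sec φ; true area = (apparent area) · cos φ.
True area of mining concession: 347000 × cos(55.7°) = 347000 × 0.5635 = 195500 km².
True area of lagoon: 75900 × cos(29.7°) = 75900 × 0.8686 = 65930 km².
Ratio = 195500 / 65930 ≈ 2.97.

2.97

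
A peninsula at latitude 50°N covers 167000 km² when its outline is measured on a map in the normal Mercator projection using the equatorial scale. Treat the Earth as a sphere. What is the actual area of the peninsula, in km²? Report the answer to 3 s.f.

The Mercator projection is conformal; its linear scale factor is the same in every direction and equals sec φ = 1/cos φ.
Areal scale = k² = sec²φ = 1/cos²(50°) = 1/0.6428² = 2.420.
True area = apparent / (areal scale) = 167000 / 2.420 ≈ 69000 km².

69000 km²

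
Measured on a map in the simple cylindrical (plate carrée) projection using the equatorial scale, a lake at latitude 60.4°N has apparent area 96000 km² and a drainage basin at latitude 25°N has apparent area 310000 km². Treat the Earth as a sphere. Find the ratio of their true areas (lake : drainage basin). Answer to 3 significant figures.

0.169

Plate carrée has h = 1 and k = sec φ, giving areal scale sec φ; true area = (apparent area) · cos φ.
True area of lake: 96000 × cos(60.4°) = 96000 × 0.4939 = 47420 km².
True area of drainage basin: 310000 × cos(25°) = 310000 × 0.9063 = 281000 km².
Ratio = 47420 / 281000 ≈ 0.169.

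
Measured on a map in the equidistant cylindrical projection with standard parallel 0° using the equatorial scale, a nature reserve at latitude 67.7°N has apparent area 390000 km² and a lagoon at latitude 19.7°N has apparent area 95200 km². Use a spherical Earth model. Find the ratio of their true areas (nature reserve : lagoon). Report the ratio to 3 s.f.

1.65

On the plate carrée, areal scale = h·k = 1 × sec φ, so true area = apparent × cos φ.
True area of nature reserve: 390000 × cos(67.7°) = 390000 × 0.3795 = 148000 km².
True area of lagoon: 95200 × cos(19.7°) = 95200 × 0.9415 = 89630 km².
Ratio = 148000 / 89630 ≈ 1.65.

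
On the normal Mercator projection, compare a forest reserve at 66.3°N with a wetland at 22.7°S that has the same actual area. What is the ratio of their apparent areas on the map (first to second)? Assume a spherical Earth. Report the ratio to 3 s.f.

Mercator is conformal with k = sec φ, so areal scale = k² = sec²φ.
At 66.3°: sec²(66.3°) = 1/0.4019² = 6.190.
At 22.7°: sec²(22.7°) = 1/0.9225² = 1.175.
Ratio = 6.190/1.175 = cos²(22.7°)/cos²(66.3°) ≈ 5.27.

5.27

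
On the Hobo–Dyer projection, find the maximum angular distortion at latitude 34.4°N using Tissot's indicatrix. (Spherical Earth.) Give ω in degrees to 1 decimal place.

The Hobo–Dyer projection is cylindrical equal-area with φ₀ = 37.5°. A cylindrical equal-area projection with standard parallel φ₀ has meridian scale h = cos φ / cos φ₀ and parallel scale k = cos φ₀ / cos φ (so areas are preserved, h·k = 1).
At 34.4°: h = 1.040, k = 0.9615; principal scales a = 1.040, b = 0.9615.
sin(ω/2) = (a − b)/(a + b) = 0.07852/2.002 = 0.03923, so ω = 2 arcsin(0.03923) ≈ 4.5°.

4.5°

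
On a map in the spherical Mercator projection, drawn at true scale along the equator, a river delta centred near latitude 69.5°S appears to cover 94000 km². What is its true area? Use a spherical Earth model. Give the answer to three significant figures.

11500 km²

For Mercator, h = k = sec φ (a conformal cylindrical projection has a single point scale, 1/cos φ).
Areal scale = k² = sec²φ = 1/cos²(69.5°) = 1/0.3502² = 8.154.
True area = apparent / (areal scale) = 94000 / 8.154 ≈ 11500 km².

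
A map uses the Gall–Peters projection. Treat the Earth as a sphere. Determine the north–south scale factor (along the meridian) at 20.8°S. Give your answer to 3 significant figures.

Gall–Peters is a cylindrical equal-area projection with standard parallels at ±45°. Cylindrical equal-area (φ₀ = 45°): h = cos φ / cos 45° along meridians, k = cos 45° / cos φ along parallels; h·k = 1.
h = cos 20.8° / cos 45° = 0.9348/0.7071 = 1.322.

1.32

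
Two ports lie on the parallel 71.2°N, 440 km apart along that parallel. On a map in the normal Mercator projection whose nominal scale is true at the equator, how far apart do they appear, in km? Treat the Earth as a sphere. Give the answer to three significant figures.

For Mercator, h = k = sec φ (a conformal cylindrical projection has a single point scale, 1/cos φ).
Along the parallel, k = sec 71.2° = 1/0.3223 = 3.103.
Map distance = 440 × 3.103 ≈ 1370 km.

1370 km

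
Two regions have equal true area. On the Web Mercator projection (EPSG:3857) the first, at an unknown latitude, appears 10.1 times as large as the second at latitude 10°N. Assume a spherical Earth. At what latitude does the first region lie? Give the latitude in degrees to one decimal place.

Mercator areal scale is sec²φ, so apparent-area ratio = sec²φ₁ / sec²φ₂ = cos²φ₂ / cos²φ₁.
cos²φ₂ / cos²φ₁ = 10.1  ⇒  cos φ₁ = cos 10° / √10.1 = 0.9848/3.178 = 0.3099.
φ₁ = arccos(0.3099) ≈ 71.9°.

71.9°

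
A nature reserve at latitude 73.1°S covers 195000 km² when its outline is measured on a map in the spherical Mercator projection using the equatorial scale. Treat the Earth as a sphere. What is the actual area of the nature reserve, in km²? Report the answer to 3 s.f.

Mercator is conformal, so the point scale is isotropic: h = k = sec φ = 1/cos φ.
Areal scale = k² = sec²φ = 1/cos²(73.1°) = 1/0.2907² = 11.83.
True area = apparent / (areal scale) = 195000 / 11.83 ≈ 16500 km².

16500 km²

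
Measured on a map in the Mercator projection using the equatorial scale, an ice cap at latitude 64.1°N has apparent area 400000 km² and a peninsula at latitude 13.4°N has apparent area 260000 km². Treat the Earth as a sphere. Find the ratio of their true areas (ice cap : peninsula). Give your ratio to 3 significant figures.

0.310

Since Mercator area scale is 1/cos²φ, the true area equals the apparent area multiplied by cos²φ.
True area of ice cap: 400000 × cos²(64.1°) = 400000 × 0.1908 = 76320 km².
True area of peninsula: 260000 × cos²(13.4°) = 260000 × 0.9463 = 246000 km².
Ratio = 76320 / 246000 ≈ 0.310.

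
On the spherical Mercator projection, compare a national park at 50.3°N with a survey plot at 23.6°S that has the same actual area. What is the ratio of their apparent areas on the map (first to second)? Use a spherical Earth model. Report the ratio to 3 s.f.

2.06

Mercator is conformal with k = sec φ, so areal scale = k² = sec²φ.
At 50.3°: sec²(50.3°) = 1/0.6388² = 2.451.
At 23.6°: sec²(23.6°) = 1/0.9164² = 1.191.
Ratio = 2.451/1.191 = cos²(23.6°)/cos²(50.3°) ≈ 2.06.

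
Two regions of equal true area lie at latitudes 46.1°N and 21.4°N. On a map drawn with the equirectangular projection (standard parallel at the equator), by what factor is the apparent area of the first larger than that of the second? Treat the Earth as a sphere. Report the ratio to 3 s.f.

For the equirectangular projection with φ₀ = 0 (plate carrée), h = 1 along meridians and k = sec φ along parallels.
Areal scale at 46.1°: h·k = 1.000 × 1.442 = 1.442.
Areal scale at 21.4°: h·k = 1.000 × 1.074 = 1.074.
Ratio = 1.442/1.074 ≈ 1.34.

1.34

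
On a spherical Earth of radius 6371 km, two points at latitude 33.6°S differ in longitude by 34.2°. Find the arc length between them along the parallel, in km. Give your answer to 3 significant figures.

Arc length along a parallel = R cos φ · Δλ (with Δλ in radians).
= 6371 × cos 33.6° × (34.2° × π/180) = 6371 × 0.8329 × 0.5969 ≈ 3170 km.

3170 km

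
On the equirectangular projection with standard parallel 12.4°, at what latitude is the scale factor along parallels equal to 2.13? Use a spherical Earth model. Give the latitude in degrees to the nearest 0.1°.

62.7°

With standard parallel φ₀ = 12.4°, the equirectangular projection gives x = Rλ cos φ₀, y = Rφ, so h = 1 and k = cos 12.4° / cos φ.
k = cos φ₀ / cos φ = 2.13  ⇒  cos φ = cos 12.4° / 2.13 = 0.4585.
φ = arccos(0.4585) ≈ 62.7°.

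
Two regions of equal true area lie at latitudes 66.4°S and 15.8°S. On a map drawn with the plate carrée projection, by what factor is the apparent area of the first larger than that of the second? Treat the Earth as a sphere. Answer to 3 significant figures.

2.40

In the plate carrée (x = Rλ, y = Rφ), meridians are true-scale (h = 1) and parallels are stretched by k = sec φ.
Areal scale at 66.4°: h·k = 1.000 × 2.498 = 2.498.
Areal scale at 15.8°: h·k = 1.000 × 1.039 = 1.039.
Ratio = 2.498/1.039 ≈ 2.40.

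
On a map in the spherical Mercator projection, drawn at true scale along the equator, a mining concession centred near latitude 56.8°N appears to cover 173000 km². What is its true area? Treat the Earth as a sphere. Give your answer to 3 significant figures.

51900 km²

The Mercator projection is conformal; its linear scale factor is the same in every direction and equals sec φ = 1/cos φ.
Areal scale = k² = sec²φ = 1/cos²(56.8°) = 1/0.5476² = 3.335.
True area = apparent / (areal scale) = 173000 / 3.335 ≈ 51900 km².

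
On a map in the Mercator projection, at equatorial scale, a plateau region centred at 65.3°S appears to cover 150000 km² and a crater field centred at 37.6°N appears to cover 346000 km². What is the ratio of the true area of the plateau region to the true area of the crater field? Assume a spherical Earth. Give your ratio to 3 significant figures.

On Mercator the areal scale is sec²φ, so true area = apparent × cos²φ.
True area of plateau region: 150000 × cos²(65.3°) = 150000 × 0.1746 = 26190 km².
True area of crater field: 346000 × cos²(37.6°) = 346000 × 0.6277 = 217200 km².
Ratio = 26190 / 217200 ≈ 0.121.

0.121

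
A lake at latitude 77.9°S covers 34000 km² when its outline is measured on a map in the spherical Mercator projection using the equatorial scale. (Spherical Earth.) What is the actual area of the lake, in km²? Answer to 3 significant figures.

For Mercator, h = k = sec φ (a conformal cylindrical projection has a single point scale, 1/cos φ).
Areal scale = k² = sec²φ = 1/cos²(77.9°) = 1/0.2096² = 22.76.
True area = apparent / (areal scale) = 34000 / 22.76 ≈ 1490 km².

1490 km²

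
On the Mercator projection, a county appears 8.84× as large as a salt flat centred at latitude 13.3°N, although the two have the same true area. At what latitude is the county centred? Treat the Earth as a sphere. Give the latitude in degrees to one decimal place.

On Mercator, (apparent₁)/(apparent₂) = sec²φ₁ / sec²φ₂ when true areas are equal.
cos²φ₂ / cos²φ₁ = 8.84  ⇒  cos φ₁ = cos 13.3° / √8.84 = 0.9732/2.973 = 0.3273.
φ₁ = arccos(0.3273) ≈ 70.9°.

70.9°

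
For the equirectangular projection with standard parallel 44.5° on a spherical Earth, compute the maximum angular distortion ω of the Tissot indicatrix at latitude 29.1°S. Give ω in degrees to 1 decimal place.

With standard parallel φ₀ = 44.5°, the equirectangular projection gives x = Rλ cos φ₀, y = Rφ, so h = 1 and k = cos 44.5° / cos φ.
At 29.1°: h = 1.000, k = 0.8163; principal scales a = 1.000, b = 0.8163.
sin(ω/2) = (a − b)/(a + b) = 0.1837/1.816 = 0.1011, so ω = 2 arcsin(0.1011) ≈ 11.6°.

11.6°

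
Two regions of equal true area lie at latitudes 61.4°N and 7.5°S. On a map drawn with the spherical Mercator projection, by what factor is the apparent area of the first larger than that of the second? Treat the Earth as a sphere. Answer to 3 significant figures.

Mercator areal scale is sec²φ.
At 61.4°: sec²(61.4°) = 1/0.4787² = 4.364.
At 7.5°: sec²(7.5°) = 1/0.9914² = 1.017.
Ratio = 4.364/1.017 = cos²(7.5°)/cos²(61.4°) ≈ 4.29.

4.29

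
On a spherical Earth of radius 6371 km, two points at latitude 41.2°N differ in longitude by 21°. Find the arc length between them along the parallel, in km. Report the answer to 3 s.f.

Arc length along a parallel = R cos φ · Δλ (with Δλ in radians).
= 6371 × cos 41.2° × (21° × π/180) = 6371 × 0.7524 × 0.3665 ≈ 1760 km.

1760 km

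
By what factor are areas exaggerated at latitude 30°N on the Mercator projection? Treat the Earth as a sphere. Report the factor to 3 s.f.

1.33

Mercator is conformal, so the point scale is isotropic: h = k = sec φ = 1/cos φ.
Areal scale = k² = sec²φ = 1/cos²(30°) = 1/0.8660² = 1.333.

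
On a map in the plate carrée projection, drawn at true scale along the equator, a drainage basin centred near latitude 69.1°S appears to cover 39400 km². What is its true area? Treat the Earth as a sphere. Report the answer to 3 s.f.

14100 km²

For the equirectangular projection with φ₀ = 0 (plate carrée), h = 1 along meridians and k = sec φ along parallels.
Areal scale = h·k = 1 × sec φ; at 69.1°, h = 1.000, k = 2.803, so h·k = 2.803.
True area = apparent / (areal scale) = 39400 / 2.803 ≈ 14100 km².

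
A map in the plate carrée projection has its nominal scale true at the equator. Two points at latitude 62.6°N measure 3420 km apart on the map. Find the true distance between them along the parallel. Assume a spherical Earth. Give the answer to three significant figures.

For the equirectangular projection with φ₀ = 0 (plate carrée), h = 1 along meridians and k = sec φ along parallels.
Along the parallel at 62.6°, map distances are exaggerated by k = sec 62.6° = 2.173.
True distance = 3420 / 2.173 = 3420 × cos 62.6° ≈ 1570 km.

1570 km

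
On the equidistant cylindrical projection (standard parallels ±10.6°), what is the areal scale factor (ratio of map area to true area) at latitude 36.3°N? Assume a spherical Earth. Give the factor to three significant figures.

With standard parallel φ₀ = 10.6°, the equirectangular projection gives x = Rλ cos φ₀, y = Rφ, so h = 1 and k = cos 10.6° / cos φ.
Areal scale = h·k = 1 × cos φ₀ / cos φ; at 36.3°, h = 1.000, k = 1.220, so h·k = 1.220.

1.22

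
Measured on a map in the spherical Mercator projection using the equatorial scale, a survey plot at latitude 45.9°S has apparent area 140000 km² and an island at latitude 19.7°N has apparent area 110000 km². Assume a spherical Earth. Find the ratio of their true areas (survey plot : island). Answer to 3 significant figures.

Since Mercator area scale is 1/cos²φ, the true area equals the apparent area multiplied by cos²φ.
True area of survey plot: 140000 × cos²(45.9°) = 140000 × 0.4843 = 67800 km².
True area of island: 110000 × cos²(19.7°) = 110000 × 0.8864 = 97500 km².
Ratio = 67800 / 97500 ≈ 0.695.

0.695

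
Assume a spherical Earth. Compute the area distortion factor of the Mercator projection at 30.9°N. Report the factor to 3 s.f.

1.36

For Mercator, h = k = sec φ (a conformal cylindrical projection has a single point scale, 1/cos φ).
Areal scale = k² = sec²φ = 1/cos²(30.9°) = 1/0.8581² = 1.358.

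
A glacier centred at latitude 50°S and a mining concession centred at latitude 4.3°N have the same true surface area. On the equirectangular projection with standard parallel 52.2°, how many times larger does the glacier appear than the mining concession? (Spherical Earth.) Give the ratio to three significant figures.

The equidistant cylindrical projection with φ₀ = 52.2° has h = 1 (meridians true) and k = cos φ₀ / cos φ along parallels.
Areal scale at 50°: h·k = 1.000 × 0.9535 = 0.9535.
Areal scale at 4.3°: h·k = 1.000 × 0.6146 = 0.6146.
Ratio = 0.9535/0.6146 ≈ 1.55.

1.55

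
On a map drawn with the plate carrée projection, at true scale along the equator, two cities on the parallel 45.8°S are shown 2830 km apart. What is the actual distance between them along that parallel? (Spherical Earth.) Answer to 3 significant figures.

1970 km

In the plate carrée (x = Rλ, y = Rφ), meridians are true-scale (h = 1) and parallels are stretched by k = sec φ.
Along the parallel at 45.8°, map distances are exaggerated by k = sec 45.8° = 1.434.
True distance = 2830 / 1.434 = 2830 × cos 45.8° ≈ 1970 km.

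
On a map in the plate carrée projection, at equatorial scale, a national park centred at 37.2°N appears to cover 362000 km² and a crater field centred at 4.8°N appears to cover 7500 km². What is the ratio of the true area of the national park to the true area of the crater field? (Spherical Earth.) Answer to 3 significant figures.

On the plate carrée, areal scale = h·k = 1 × sec φ, so true area = apparent × cos φ.
True area of national park: 362000 × cos(37.2°) = 362000 × 0.7965 = 288300 km².
True area of crater field: 7500 × cos(4.8°) = 7500 × 0.9965 = 7474 km².
Ratio = 288300 / 7474 ≈ 38.6.

38.6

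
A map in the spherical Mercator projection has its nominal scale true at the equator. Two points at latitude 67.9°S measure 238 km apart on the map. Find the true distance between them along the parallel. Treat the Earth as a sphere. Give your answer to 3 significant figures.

89.5 km

The Mercator projection is conformal; its linear scale factor is the same in every direction and equals sec φ = 1/cos φ.
Along the parallel at 67.9°, map distances are exaggerated by k = sec 67.9° = 2.658.
True distance = 238 / 2.658 = 238 × cos 67.9° ≈ 89.5 km.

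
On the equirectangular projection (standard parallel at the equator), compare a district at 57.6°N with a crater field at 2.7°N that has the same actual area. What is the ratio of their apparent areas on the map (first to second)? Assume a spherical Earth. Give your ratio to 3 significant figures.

Plate carrée maps x = Rλ, y = Rφ. The meridian scale is h = 1 and the parallel scale is k = 1/cos φ = sec φ.
Areal scale at 57.6°: h·k = 1.000 × 1.866 = 1.866.
Areal scale at 2.7°: h·k = 1.000 × 1.001 = 1.001.
Ratio = 1.866/1.001 ≈ 1.86.

1.86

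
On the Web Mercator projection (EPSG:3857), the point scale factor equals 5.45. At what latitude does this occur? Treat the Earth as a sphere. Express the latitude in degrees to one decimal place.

Mercator scale is k = sec φ = 1/cos φ.
1/cos φ = 5.45  ⇒  cos φ = 0.1835  ⇒  φ = arccos(0.1835) ≈ 79.4°.

79.4°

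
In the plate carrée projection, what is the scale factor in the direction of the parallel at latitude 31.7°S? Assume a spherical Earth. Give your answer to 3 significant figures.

1.18

In the plate carrée (x = Rλ, y = Rφ), meridians are true-scale (h = 1) and parallels are stretched by k = sec φ.
k = 1/cos 31.7° = 1/0.8508 = 1.175.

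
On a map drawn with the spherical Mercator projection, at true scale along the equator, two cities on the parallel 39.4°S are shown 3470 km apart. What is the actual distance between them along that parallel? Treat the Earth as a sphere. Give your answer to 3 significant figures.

The Mercator projection is conformal; its linear scale factor is the same in every direction and equals sec φ = 1/cos φ.
Along the parallel at 39.4°, map distances are exaggerated by k = sec 39.4° = 1.294.
True distance = 3470 / 1.294 = 3470 × cos 39.4° ≈ 2680 km.

2680 km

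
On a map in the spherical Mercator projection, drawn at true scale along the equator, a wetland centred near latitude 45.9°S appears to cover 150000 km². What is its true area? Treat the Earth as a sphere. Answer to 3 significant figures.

72600 km²

The Mercator projection is conformal; its linear scale factor is the same in every direction and equals sec φ = 1/cos φ.
Areal scale = k² = sec²φ = 1/cos²(45.9°) = 1/0.6959² = 2.065.
True area = apparent / (areal scale) = 150000 / 2.065 ≈ 72600 km².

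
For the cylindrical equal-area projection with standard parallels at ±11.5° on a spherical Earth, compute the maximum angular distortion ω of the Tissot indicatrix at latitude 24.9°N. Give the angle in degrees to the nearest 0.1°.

Cylindrical equal-area (φ₀ = 11.5°): h = cos φ / cos 11.5° along meridians, k = cos 11.5° / cos φ along parallels; h·k = 1.
At 24.9°: h = 0.9256, k = 1.080; principal scales a = 1.080, b = 0.9256.
sin(ω/2) = (a − b)/(a + b) = 0.1547/2.006 = 0.07713, so ω = 2 arcsin(0.07713) ≈ 8.8°.

8.8°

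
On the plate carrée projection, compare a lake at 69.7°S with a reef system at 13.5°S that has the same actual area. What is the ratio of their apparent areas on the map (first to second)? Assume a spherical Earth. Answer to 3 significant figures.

Plate carrée maps x = Rλ, y = Rφ. The meridian scale is h = 1 and the parallel scale is k = 1/cos φ = sec φ.
Areal scale at 69.7°: h·k = 1.000 × 2.882 = 2.882.
Areal scale at 13.5°: h·k = 1.000 × 1.028 = 1.028.
Ratio = 2.882/1.028 ≈ 2.80.

2.80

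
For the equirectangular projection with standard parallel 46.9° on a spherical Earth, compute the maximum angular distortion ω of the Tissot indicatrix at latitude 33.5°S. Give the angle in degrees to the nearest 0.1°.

11.4°

The equidistant cylindrical projection with φ₀ = 46.9° has h = 1 (meridians true) and k = cos φ₀ / cos φ along parallels.
At 33.5°: h = 1.000, k = 0.8194; principal scales a = 1.000, b = 0.8194.
sin(ω/2) = (a − b)/(a + b) = 0.1806/1.819 = 0.09927, so ω = 2 arcsin(0.09927) ≈ 11.4°.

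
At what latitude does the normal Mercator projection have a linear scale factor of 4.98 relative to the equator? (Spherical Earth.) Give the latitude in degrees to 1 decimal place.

Mercator scale is k = sec φ = 1/cos φ.
1/cos φ = 4.98  ⇒  cos φ = 0.2008  ⇒  φ = arccos(0.2008) ≈ 78.4°.

78.4°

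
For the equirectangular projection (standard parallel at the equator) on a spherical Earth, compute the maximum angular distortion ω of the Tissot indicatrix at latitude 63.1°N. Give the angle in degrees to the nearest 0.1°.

44.3°

Plate carrée maps x = Rλ, y = Rφ. The meridian scale is h = 1 and the parallel scale is k = 1/cos φ = sec φ.
At 63.1°: h = 1.000, k = 2.210; principal scales a = 2.210, b = 1.000.
sin(ω/2) = (a − b)/(a + b) = 1.210/3.210 = 0.3770, so ω = 2 arcsin(0.3770) ≈ 44.3°.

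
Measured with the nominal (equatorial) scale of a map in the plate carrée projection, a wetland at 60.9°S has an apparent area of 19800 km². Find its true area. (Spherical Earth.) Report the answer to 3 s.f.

9630 km²

For the equirectangular projection with φ₀ = 0 (plate carrée), h = 1 along meridians and k = sec φ along parallels.
Areal scale = h·k = 1 × sec φ; at 60.9°, h = 1.000, k = 2.056, so h·k = 2.056.
True area = apparent / (areal scale) = 19800 / 2.056 ≈ 9630 km².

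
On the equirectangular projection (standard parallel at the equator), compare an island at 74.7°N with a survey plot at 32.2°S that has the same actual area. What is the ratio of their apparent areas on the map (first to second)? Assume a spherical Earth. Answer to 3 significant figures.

Plate carrée maps x = Rλ, y = Rφ. The meridian scale is h = 1 and the parallel scale is k = 1/cos φ = sec φ.
Areal scale at 74.7°: h·k = 1.000 × 3.790 = 3.790.
Areal scale at 32.2°: h·k = 1.000 × 1.182 = 1.182.
Ratio = 3.790/1.182 ≈ 3.21.

3.21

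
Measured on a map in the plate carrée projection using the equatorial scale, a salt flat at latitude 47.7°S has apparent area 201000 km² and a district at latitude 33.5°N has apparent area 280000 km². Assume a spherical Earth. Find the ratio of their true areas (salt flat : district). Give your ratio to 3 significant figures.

Plate carrée has h = 1 and k = sec φ, giving areal scale sec φ; true area = (apparent area) · cos φ.
True area of salt flat: 201000 × cos(47.7°) = 201000 × 0.6730 = 135300 km².
True area of district: 280000 × cos(33.5°) = 280000 × 0.8339 = 233500 km².
Ratio = 135300 / 233500 ≈ 0.579.

0.579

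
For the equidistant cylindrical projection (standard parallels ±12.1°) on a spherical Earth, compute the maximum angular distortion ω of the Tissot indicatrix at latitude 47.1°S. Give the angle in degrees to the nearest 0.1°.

20.6°

The equidistant cylindrical projection with φ₀ = 12.1° has h = 1 (meridians true) and k = cos φ₀ / cos φ along parallels.
At 47.1°: h = 1.000, k = 1.436; principal scales a = 1.436, b = 1.000.
sin(ω/2) = (a − b)/(a + b) = 0.4364/2.436 = 0.1791, so ω = 2 arcsin(0.1791) ≈ 20.6°.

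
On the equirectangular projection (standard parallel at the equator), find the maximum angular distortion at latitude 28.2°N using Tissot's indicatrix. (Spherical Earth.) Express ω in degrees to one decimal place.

Plate carrée maps x = Rλ, y = Rφ. The meridian scale is h = 1 and the parallel scale is k = 1/cos φ = sec φ.
At 28.2°: h = 1.000, k = 1.135; principal scales a = 1.135, b = 1.000.
sin(ω/2) = (a − b)/(a + b) = 0.1347/2.135 = 0.06309, so ω = 2 arcsin(0.06309) ≈ 7.2°.

7.2°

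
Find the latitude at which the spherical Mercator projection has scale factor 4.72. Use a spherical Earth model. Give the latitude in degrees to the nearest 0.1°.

77.8°

Mercator scale is k = sec φ = 1/cos φ.
1/cos φ = 4.72  ⇒  cos φ = 0.2119  ⇒  φ = arccos(0.2119) ≈ 77.8°.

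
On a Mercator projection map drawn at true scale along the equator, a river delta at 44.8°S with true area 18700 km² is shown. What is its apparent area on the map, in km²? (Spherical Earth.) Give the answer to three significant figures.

For Mercator, h = k = sec φ (a conformal cylindrical projection has a single point scale, 1/cos φ).
Areal scale = k² = sec²φ = 1/cos²(44.8°) = 1/0.7096² = 1.986.
Apparent area = 18700 × 1.986 ≈ 37100 km².

37100 km²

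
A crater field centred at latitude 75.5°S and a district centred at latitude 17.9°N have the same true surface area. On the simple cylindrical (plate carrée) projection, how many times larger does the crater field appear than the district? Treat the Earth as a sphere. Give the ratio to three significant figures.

3.80

In the plate carrée (x = Rλ, y = Rφ), meridians are true-scale (h = 1) and parallels are stretched by k = sec φ.
Areal scale at 75.5°: h·k = 1.000 × 3.994 = 3.994.
Areal scale at 17.9°: h·k = 1.000 × 1.051 = 1.051.
Ratio = 3.994/1.051 ≈ 3.80.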